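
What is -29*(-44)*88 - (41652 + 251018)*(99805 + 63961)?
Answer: -47929282932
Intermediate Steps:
-29*(-44)*88 - (41652 + 251018)*(99805 + 63961) = 1276*88 - 292670*163766 = 112288 - 1*47929395220 = 112288 - 47929395220 = -47929282932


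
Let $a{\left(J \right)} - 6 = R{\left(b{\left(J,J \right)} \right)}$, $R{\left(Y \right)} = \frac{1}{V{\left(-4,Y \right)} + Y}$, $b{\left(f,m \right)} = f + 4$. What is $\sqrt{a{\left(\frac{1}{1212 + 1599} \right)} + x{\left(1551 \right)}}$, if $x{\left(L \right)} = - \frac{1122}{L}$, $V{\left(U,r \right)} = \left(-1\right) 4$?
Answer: $\frac{\sqrt{6221155}}{47} \approx 53.069$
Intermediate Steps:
$V{\left(U,r \right)} = -4$
$b{\left(f,m \right)} = 4 + f$
$R{\left(Y \right)} = \frac{1}{-4 + Y}$
$a{\left(J \right)} = 6 + \frac{1}{J}$ ($a{\left(J \right)} = 6 + \frac{1}{-4 + \left(4 + J\right)} = 6 + \frac{1}{J}$)
$\sqrt{a{\left(\frac{1}{1212 + 1599} \right)} + x{\left(1551 \right)}} = \sqrt{\left(6 + \frac{1}{\frac{1}{1212 + 1599}}\right) - \frac{1122}{1551}} = \sqrt{\left(6 + \frac{1}{\frac{1}{2811}}\right) - \frac{34}{47}} = \sqrt{\left(6 + 2811\right) - \frac{34}{47}} = \sqrt{2817 - \frac{34}{47}} = \sqrt{\frac{132365}{47}} = \frac{\sqrt{6221155}}{47}$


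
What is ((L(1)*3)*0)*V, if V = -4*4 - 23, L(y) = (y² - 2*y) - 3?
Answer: 0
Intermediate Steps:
L(y) = -3 + y² - 2*y
V = -39 (V = -16 - 23 = -39)
((L(1)*3)*0)*V = (((-3 + 1² - 2*1)*3)*0)*(-39) = (((-3 + 1 - 2)*3)*0)*(-39) = (-4*3*0)*(-39) = -12*0*(-39) = 0*(-39) = 0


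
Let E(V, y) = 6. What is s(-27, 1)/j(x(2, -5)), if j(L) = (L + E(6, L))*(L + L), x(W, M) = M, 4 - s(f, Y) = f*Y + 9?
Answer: -11/5 ≈ -2.2000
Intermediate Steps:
s(f, Y) = -5 - Y*f (s(f, Y) = 4 - (f*Y + 9) = 4 - (Y*f + 9) = 4 - (9 + Y*f) = 4 + (-9 - Y*f) = -5 - Y*f)
j(L) = 2*L*(6 + L) (j(L) = (L + 6)*(L + L) = (6 + L)*(2*L) = 2*L*(6 + L))
s(-27, 1)/j(x(2, -5)) = (-5 - 1*1*(-27))/((2*(-5)*(6 - 5))) = (-5 + 27)/((2*(-5)*1)) = 22/(-10) = 22*(-1/10) = -11/5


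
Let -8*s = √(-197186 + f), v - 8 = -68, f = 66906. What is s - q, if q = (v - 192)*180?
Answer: 45360 - I*√32570/4 ≈ 45360.0 - 45.118*I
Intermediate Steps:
v = -60 (v = 8 - 68 = -60)
q = -45360 (q = (-60 - 192)*180 = -252*180 = -45360)
s = -I*√32570/4 (s = -√(-197186 + 66906)/8 = -I*√32570/4 ≈ -45.118*I)
s - q = -I*√32570/4 - 1*(-45360) = -I*√32570/4 + 45360 = 45360 - I*√32570/4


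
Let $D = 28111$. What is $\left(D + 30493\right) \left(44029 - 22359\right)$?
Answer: $1269948680$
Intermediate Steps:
$\left(D + 30493\right) \left(44029 - 22359\right) = \left(28111 + 30493\right) \left(44029 - 22359\right) = 58604 \cdot 21670 = 1269948680$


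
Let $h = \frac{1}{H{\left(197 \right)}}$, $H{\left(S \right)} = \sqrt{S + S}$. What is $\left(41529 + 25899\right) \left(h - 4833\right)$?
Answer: $-325879524 + \frac{33714 \sqrt{394}}{197} \approx -3.2588 \cdot 10^{8}$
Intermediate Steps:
$H{\left(S \right)} = \sqrt{2} \sqrt{S}$ ($H{\left(S \right)} = \sqrt{2 S} = \sqrt{2} \sqrt{S}$)
$h = \frac{\sqrt{394}}{394}$ ($h = \frac{1}{\sqrt{2} \sqrt{197}} = \frac{1}{\sqrt{394}} = \frac{\sqrt{394}}{394} \approx 0.050379$)
$\left(41529 + 25899\right) \left(h - 4833\right) = \left(41529 + 25899\right) \left(\frac{\sqrt{394}}{394} - 4833\right) = 67428 \left(-4833 + \frac{\sqrt{394}}{394}\right) = -325879524 + \frac{33714 \sqrt{394}}{197}$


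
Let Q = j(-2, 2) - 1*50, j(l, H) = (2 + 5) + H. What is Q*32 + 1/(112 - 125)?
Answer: -17057/13 ≈ -1312.1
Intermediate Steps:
j(l, H) = 7 + H
Q = -41 (Q = (7 + 2) - 1*50 = 9 - 50 = -41)
Q*32 + 1/(112 - 125) = -41*32 + 1/(112 - 125) = -1312 + 1/(-13) = -1312 - 1/13 = -17057/13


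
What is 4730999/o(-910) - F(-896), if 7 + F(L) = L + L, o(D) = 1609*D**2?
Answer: 3762975727/2091700 ≈ 1799.0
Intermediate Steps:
F(L) = -7 + 2*L (F(L) = -7 + (L + L) = -7 + 2*L)
4730999/o(-910) - F(-896) = 4730999/((1609*(-910)**2)) - (-7 + 2*(-896)) = 4730999/((1609*828100)) - (-7 - 1792) = 4730999/1332412900 - 1*(-1799) = 4730999*(1/1332412900) + 1799 = 7427/2091700 + 1799 = 3762975727/2091700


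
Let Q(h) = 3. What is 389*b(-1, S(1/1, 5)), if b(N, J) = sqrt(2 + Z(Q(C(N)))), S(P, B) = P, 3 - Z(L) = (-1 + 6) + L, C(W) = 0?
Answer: 389*I*sqrt(3) ≈ 673.77*I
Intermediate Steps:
Z(L) = -2 - L (Z(L) = 3 - ((-1 + 6) + L) = 3 - (5 + L) = 3 + (-5 - L) = -2 - L)
b(N, J) = I*sqrt(3) (b(N, J) = sqrt(2 + (-2 - 1*3)) = sqrt(2 + (-2 - 3)) = sqrt(2 - 5) = sqrt(-3) = I*sqrt(3))
389*b(-1, S(1/1, 5)) = 389*(I*sqrt(3)) = 389*I*sqrt(3)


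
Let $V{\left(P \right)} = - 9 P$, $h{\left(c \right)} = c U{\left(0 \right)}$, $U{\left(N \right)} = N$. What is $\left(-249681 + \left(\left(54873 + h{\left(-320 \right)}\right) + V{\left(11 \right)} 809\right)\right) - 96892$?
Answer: $-371791$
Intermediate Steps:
$h{\left(c \right)} = 0$ ($h{\left(c \right)} = c 0 = 0$)
$\left(-249681 + \left(\left(54873 + h{\left(-320 \right)}\right) + V{\left(11 \right)} 809\right)\right) - 96892 = \left(-249681 + \left(\left(54873 + 0\right) + \left(-9\right) 11 \cdot 809\right)\right) - 96892 = \left(-249681 + \left(54873 - 80091\right)\right) - 96892 = \left(-249681 - 25218\right) - 96892 = -274899 - 96892 = -371791$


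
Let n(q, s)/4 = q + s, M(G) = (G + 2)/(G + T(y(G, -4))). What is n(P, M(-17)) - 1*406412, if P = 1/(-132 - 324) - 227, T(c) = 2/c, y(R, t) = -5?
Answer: -1346588549/3306 ≈ -4.0732e+5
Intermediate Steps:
M(G) = (2 + G)/(-⅖ + G) (M(G) = (G + 2)/(G + 2/(-5)) = (2 + G)/(G + 2*(-⅕)) = (2 + G)/(G - ⅖) = (2 + G)/(-⅖ + G))
P = -103513/456 (P = 1/(-456) - 227 = -1/456 - 227 = -103513/456 ≈ -227.00)
n(q, s) = 4*q + 4*s (n(q, s) = 4*(q + s) = 4*q + 4*s)
n(P, M(-17)) - 1*406412 = (4*(-103513/456) + 4*(5*(2 - 17)/(-2 + 5*(-17)))) - 1*406412 = (-103513/114 + 4*(5*(-15)/(-2 - 85))) - 406412 = (-103513/114 + 4*(5*(-15)/(-87))) - 406412 = (-103513/114 + 4*(5*(-1/87)*(-15))) - 406412 = (-103513/114 + 4*(25/29)) - 406412 = (-103513/114 + 100/29) - 406412 = -2990477/3306 - 406412 = -1346588549/3306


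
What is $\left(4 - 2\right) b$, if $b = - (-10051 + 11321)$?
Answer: $-2540$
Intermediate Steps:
$b = -1270$ ($b = \left(-1\right) 1270 = -1270$)
$\left(4 - 2\right) b = \left(4 - 2\right) \left(-1270\right) = 2 \left(-1270\right) = -2540$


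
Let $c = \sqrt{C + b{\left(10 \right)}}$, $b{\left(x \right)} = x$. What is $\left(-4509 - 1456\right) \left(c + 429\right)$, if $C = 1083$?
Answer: $-2558985 - 5965 \sqrt{1093} \approx -2.7562 \cdot 10^{6}$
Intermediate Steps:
$c = \sqrt{1093}$ ($c = \sqrt{1083 + 10} = \sqrt{1093} \approx 33.061$)
$\left(-4509 - 1456\right) \left(c + 429\right) = \left(-4509 - 1456\right) \left(\sqrt{1093} + 429\right) = - 5965 \left(429 + \sqrt{1093}\right) = -2558985 - 5965 \sqrt{1093}$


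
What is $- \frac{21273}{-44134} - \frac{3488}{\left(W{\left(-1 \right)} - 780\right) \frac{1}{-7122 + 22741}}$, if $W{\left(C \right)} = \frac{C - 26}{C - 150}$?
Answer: $\frac{363063788870417}{5196910902} \approx 69862.0$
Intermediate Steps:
$W{\left(C \right)} = \frac{-26 + C}{-150 + C}$
$- \frac{21273}{-44134} - \frac{3488}{\left(W{\left(-1 \right)} - 780\right) \frac{1}{-7122 + 22741}} = - \frac{21273}{-44134} - \frac{3488}{\left(\frac{-26 - 1}{-150 - 1} - 780\right) \frac{1}{-7122 + 22741}} = \left(-21273\right) \left(- \frac{1}{44134}\right) - \frac{3488}{\left(\frac{1}{-151} \left(-27\right) - 780\right) \frac{1}{15619}} = \frac{21273}{44134} - \frac{3488}{\left(\left(- \frac{1}{151}\right) \left(-27\right) - 780\right) \frac{1}{15619}} = \frac{21273}{44134} - \frac{3488}{\left(\frac{27}{151} - 780\right) \frac{1}{15619}} = \frac{21273}{44134} - \frac{3488}{\left(- \frac{117753}{151}\right) \frac{1}{15619}} = \frac{21273}{44134} - \frac{3488}{- \frac{117753}{2358469}} = \frac{21273}{44134} - - \frac{8226339872}{117753} = \frac{21273}{44134} + \frac{8226339872}{117753} = \frac{363063788870417}{5196910902}$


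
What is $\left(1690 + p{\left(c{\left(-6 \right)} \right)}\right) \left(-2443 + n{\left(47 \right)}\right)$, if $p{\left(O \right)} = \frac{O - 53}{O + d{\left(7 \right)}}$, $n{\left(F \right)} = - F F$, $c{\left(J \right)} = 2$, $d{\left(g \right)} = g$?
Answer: $- \frac{23506556}{3} \approx -7.8355 \cdot 10^{6}$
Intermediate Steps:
$n{\left(F \right)} = - F^{2}$
$p{\left(O \right)} = \frac{-53 + O}{7 + O}$ ($p{\left(O \right)} = \frac{O - 53}{O + 7} = \frac{-53 + O}{7 + O}$)
$\left(1690 + p{\left(c{\left(-6 \right)} \right)}\right) \left(-2443 + n{\left(47 \right)}\right) = \left(1690 + \frac{-53 + 2}{7 + 2}\right) \left(-2443 - 47^{2}\right) = \left(1690 + \frac{1}{9} \left(-51\right)\right) \left(-2443 - 2209\right) = \left(1690 - \frac{17}{3}\right) \left(-4652\right) = \frac{5053}{3} \left(-4652\right) = - \frac{23506556}{3}$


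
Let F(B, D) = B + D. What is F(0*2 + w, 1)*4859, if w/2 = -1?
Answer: -4859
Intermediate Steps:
w = -2 (w = 2*(-1) = -2)
F(0*2 + w, 1)*4859 = ((0*2 - 2) + 1)*4859 = ((0 - 2) + 1)*4859 = (-2 + 1)*4859 = -1*4859 = -4859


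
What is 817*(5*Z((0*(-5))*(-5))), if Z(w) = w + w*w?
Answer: 0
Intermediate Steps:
Z(w) = w + w²
817*(5*Z((0*(-5))*(-5))) = 817*(5*(((0*(-5))*(-5))*(1 + (0*(-5))*(-5)))) = 817*(5*((0*(-5))*(1 + 0*(-5)))) = 817*(5*(0*(1 + 0))) = 817*(5*(0*1)) = 817*(5*0) = 817*0 = 0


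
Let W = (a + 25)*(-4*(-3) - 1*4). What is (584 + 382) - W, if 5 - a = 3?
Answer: 750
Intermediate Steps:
a = 2 (a = 5 - 1*3 = 5 - 3 = 2)
W = 216 (W = (2 + 25)*(-4*(-3) - 1*4) = 27*(12 - 4) = 27*8 = 216)
(584 + 382) - W = (584 + 382) - 1*216 = 966 - 216 = 750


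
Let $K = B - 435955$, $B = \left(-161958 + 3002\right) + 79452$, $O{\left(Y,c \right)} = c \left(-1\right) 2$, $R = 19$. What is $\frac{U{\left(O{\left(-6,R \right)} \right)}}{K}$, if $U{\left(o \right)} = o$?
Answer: $\frac{38}{515459} \approx 7.3721 \cdot 10^{-5}$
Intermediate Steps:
$O{\left(Y,c \right)} = - 2 c$ ($O{\left(Y,c \right)} = - c 2 = - 2 c$)
$B = -79504$ ($B = -158956 + 79452 = -79504$)
$K = -515459$ ($K = -79504 - 435955 = -515459$)
$\frac{U{\left(O{\left(-6,R \right)} \right)}}{K} = \frac{\left(-2\right) 19}{-515459} = \left(-38\right) \left(- \frac{1}{515459}\right) = \frac{38}{515459}$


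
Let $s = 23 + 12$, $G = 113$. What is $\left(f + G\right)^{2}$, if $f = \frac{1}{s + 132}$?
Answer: $\frac{356152384}{27889} \approx 12770.0$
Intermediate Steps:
$s = 35$
$f = \frac{1}{167}$ ($f = \frac{1}{35 + 132} = \frac{1}{167} \approx 0.005988$)
$\left(f + G\right)^{2} = \left(\frac{1}{167} + 113\right)^{2} = \left(\frac{18872}{167}\right)^{2} = \frac{356152384}{27889}$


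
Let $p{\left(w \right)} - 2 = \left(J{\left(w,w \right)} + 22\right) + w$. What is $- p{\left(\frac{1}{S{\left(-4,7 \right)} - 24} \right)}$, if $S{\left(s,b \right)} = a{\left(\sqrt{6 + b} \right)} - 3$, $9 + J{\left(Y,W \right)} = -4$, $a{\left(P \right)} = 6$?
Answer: $- \frac{230}{21} \approx -10.952$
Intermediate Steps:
$J{\left(Y,W \right)} = -13$ ($J{\left(Y,W \right)} = -9 - 4 = -13$)
$S{\left(s,b \right)} = 3$ ($S{\left(s,b \right)} = 6 - 3 = 3$)
$p{\left(w \right)} = 11 + w$ ($p{\left(w \right)} = 2 + \left(\left(-13 + 22\right) + w\right) = 2 + \left(9 + w\right) = 11 + w$)
$- p{\left(\frac{1}{S{\left(-4,7 \right)} - 24} \right)} = - (11 + \frac{1}{3 - 24}) = - (11 + \frac{1}{-21}) = - (11 - \frac{1}{21}) = \left(-1\right) \frac{230}{21} = - \frac{230}{21}$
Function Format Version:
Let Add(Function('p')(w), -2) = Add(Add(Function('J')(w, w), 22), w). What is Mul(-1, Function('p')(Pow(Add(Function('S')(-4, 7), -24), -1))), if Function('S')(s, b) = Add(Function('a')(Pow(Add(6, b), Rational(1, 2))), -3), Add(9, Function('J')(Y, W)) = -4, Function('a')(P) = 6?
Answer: Rational(-230, 21) ≈ -10.952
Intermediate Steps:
Function('J')(Y, W) = -13 (Function('J')(Y, W) = Add(-9, -4) = -13)
Function('S')(s, b) = 3 (Function('S')(s, b) = Add(6, -3) = 3)
Function('p')(w) = Add(11, w) (Function('p')(w) = Add(2, Add(Add(-13, 22), w)) = Add(2, Add(9, w)) = Add(11, w))
Mul(-1, Function('p')(Pow(Add(Function('S')(-4, 7), -24), -1))) = Mul(-1, Add(11, Pow(Add(3, -24), -1))) = Mul(-1, Add(11, Pow(-21, -1))) = Mul(-1, Add(11, Rational(-1, 21))) = Mul(-1, Rational(230, 21)) = Rational(-230, 21)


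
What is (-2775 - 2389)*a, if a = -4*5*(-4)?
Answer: -413120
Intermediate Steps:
a = 80 (a = -20*(-4) = 80)
(-2775 - 2389)*a = (-2775 - 2389)*80 = -5164*80 = -413120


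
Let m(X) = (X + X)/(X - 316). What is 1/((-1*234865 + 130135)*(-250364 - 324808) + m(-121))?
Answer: 437/26323902675962 ≈ 1.6601e-11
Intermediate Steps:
m(X) = 2*X/(-316 + X) (m(X) = (2*X)/(-316 + X) = 2*X/(-316 + X))
1/((-1*234865 + 130135)*(-250364 - 324808) + m(-121)) = 1/((-1*234865 + 130135)*(-250364 - 324808) + 2*(-121)/(-316 - 121)) = 1/((-234865 + 130135)*(-575172) + 2*(-121)/(-437)) = 1/(-104730*(-575172) + 2*(-121)*(-1/437)) = 1/(60237763560 + 242/437) = 1/(26323902675962/437) = 437/26323902675962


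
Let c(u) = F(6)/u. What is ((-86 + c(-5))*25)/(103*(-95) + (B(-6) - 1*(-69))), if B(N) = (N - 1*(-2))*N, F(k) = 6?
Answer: 545/2423 ≈ 0.22493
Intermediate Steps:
B(N) = N*(2 + N) (B(N) = (N + 2)*N = (2 + N)*N = N*(2 + N))
c(u) = 6/u
((-86 + c(-5))*25)/(103*(-95) + (B(-6) - 1*(-69))) = ((-86 + 6/(-5))*25)/(103*(-95) + (-6*(2 - 6) - 1*(-69))) = ((-86 + 6*(-⅕))*25)/(-9785 + (-6*(-4) + 69)) = ((-86 - 6/5)*25)/(-9785 + (24 + 69)) = (-436/5*25)/(-9785 + 93) = -2180/(-9692) = -2180*(-1/9692) = 545/2423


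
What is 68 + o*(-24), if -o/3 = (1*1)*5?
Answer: 428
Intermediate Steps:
o = -15 (o = -3*1*1*5 = -3*5 = -15)
68 + o*(-24) = 68 - 15*(-24) = 68 + 360 = 428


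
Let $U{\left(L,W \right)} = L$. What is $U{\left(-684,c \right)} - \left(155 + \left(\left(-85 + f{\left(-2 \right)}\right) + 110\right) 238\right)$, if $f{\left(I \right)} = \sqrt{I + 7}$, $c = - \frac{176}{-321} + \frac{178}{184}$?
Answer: $-6789 - 238 \sqrt{5} \approx -7321.2$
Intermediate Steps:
$c = \frac{44761}{29532}$ ($c = \left(-176\right) \left(- \frac{1}{321}\right) + 178 \cdot \frac{1}{184} = \frac{176}{321} + \frac{89}{92} = \frac{44761}{29532} \approx 1.5157$)
$f{\left(I \right)} = \sqrt{7 + I}$
$U{\left(-684,c \right)} - \left(155 + \left(\left(-85 + f{\left(-2 \right)}\right) + 110\right) 238\right) = -684 - \left(155 + \left(\left(-85 + \sqrt{7 - 2}\right) + 110\right) 238\right) = -684 - \left(155 + \left(\left(-85 + \sqrt{5}\right) + 110\right) 238\right) = -684 - \left(155 + \left(25 + \sqrt{5}\right) 238\right) = -684 - \left(155 + \left(5950 + 238 \sqrt{5}\right)\right) = -684 - \left(6105 + 238 \sqrt{5}\right) = -6789 - 238 \sqrt{5}$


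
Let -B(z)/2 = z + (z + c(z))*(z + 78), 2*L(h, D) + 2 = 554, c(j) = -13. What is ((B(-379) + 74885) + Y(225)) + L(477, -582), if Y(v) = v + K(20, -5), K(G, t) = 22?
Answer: -159818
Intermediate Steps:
L(h, D) = 276 (L(h, D) = -1 + (½)*554 = -1 + 277 = 276)
Y(v) = 22 + v (Y(v) = v + 22 = 22 + v)
B(z) = -2*z - 2*(-13 + z)*(78 + z) (B(z) = -2*(z + (z - 13)*(z + 78)) = -2*(z + (-13 + z)*(78 + z)) = -2*z - 2*(-13 + z)*(78 + z))
((B(-379) + 74885) + Y(225)) + L(477, -582) = (((2028 - 132*(-379) - 2*(-379)²) + 74885) + (22 + 225)) + 276 = (((2028 + 50028 - 2*143641) + 74885) + 247) + 276 = (((2028 + 50028 - 287282) + 74885) + 247) + 276 = ((-235226 + 74885) + 247) + 276 = (-160341 + 247) + 276 = -160094 + 276 = -159818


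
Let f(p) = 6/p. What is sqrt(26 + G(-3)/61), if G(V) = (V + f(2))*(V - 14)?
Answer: sqrt(26) ≈ 5.0990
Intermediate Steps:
G(V) = (-14 + V)*(3 + V) (G(V) = (V + 6/2)*(V - 14) = (V + 6*(1/2))*(-14 + V) = (V + 3)*(-14 + V) = (3 + V)*(-14 + V) = (-14 + V)*(3 + V))
sqrt(26 + G(-3)/61) = sqrt(26 + (-42 + (-3)**2 - 11*(-3))/61) = sqrt(26 + (-42 + 9 + 33)*(1/61)) = sqrt(26 + 0*(1/61)) = sqrt(26 + 0) = sqrt(26)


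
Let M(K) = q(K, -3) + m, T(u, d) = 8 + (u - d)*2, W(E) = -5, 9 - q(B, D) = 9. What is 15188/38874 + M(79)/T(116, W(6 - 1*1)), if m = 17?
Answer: 2228929/4859250 ≈ 0.45870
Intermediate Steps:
q(B, D) = 0 (q(B, D) = 9 - 1*9 = 9 - 9 = 0)
T(u, d) = 8 - 2*d + 2*u (T(u, d) = 8 + (-2*d + 2*u) = 8 - 2*d + 2*u)
M(K) = 17 (M(K) = 0 + 17 = 17)
15188/38874 + M(79)/T(116, W(6 - 1*1)) = 15188/38874 + 17/(8 - 2*(-5) + 2*116) = 15188*(1/38874) + 17/(8 + 10 + 232) = 7594/19437 + 17/250 = 2228929/4859250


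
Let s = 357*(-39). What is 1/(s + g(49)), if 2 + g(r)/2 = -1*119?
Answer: -1/14165 ≈ -7.0597e-5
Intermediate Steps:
s = -13923
g(r) = -242 (g(r) = -4 + 2*(-1*119) = -4 + 2*(-119) = -4 - 238 = -242)
1/(s + g(49)) = 1/(-13923 - 242) = 1/(-14165) = -1/14165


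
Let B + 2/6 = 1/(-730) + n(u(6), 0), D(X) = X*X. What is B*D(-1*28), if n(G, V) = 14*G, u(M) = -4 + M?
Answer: 23750104/1095 ≈ 21690.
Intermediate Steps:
D(X) = X**2
B = 60587/2190 (B = -1/3 + (1/(-730) + 14*(-4 + 6)) = -1/3 + (-1/730 + 14*2) = -1/3 + (-1/730 + 28) = -1/3 + 20439/730 = 60587/2190 ≈ 27.665)
B*D(-1*28) = 60587*(-1*28)**2/2190 = (60587/2190)*(-28)**2 = (60587/2190)*784 = 23750104/1095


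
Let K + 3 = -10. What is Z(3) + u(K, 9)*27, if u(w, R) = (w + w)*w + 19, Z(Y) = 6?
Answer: 9645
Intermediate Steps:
K = -13 (K = -3 - 10 = -13)
u(w, R) = 19 + 2*w² (u(w, R) = (2*w)*w + 19 = 2*w² + 19 = 19 + 2*w²)
Z(3) + u(K, 9)*27 = 6 + (19 + 2*(-13)²)*27 = 6 + (19 + 2*169)*27 = 6 + (19 + 338)*27 = 6 + 357*27 = 6 + 9639 = 9645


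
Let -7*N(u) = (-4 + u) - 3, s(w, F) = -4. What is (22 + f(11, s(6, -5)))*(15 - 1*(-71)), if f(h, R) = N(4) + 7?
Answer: 17716/7 ≈ 2530.9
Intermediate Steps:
N(u) = 1 - u/7 (N(u) = -((-4 + u) - 3)/7 = -(-7 + u)/7 = 1 - u/7)
f(h, R) = 52/7 (f(h, R) = (1 - ⅐*4) + 7 = (1 - 4/7) + 7 = 3/7 + 7 = 52/7)
(22 + f(11, s(6, -5)))*(15 - 1*(-71)) = (22 + 52/7)*(15 - 1*(-71)) = 206*(15 + 71)/7 = (206/7)*86 = 17716/7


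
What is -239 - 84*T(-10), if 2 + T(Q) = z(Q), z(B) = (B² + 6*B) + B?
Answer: -2591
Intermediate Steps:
z(B) = B² + 7*B
T(Q) = -2 + Q*(7 + Q)
-239 - 84*T(-10) = -239 - 84*(-2 - 10*(7 - 10)) = -239 - 84*(-2 - 10*(-3)) = -239 - 84*(-2 + 30) = -239 - 84*28 = -239 - 2352 = -2591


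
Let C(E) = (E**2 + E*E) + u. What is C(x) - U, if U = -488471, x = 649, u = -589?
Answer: 1330284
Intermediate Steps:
C(E) = -589 + 2*E**2 (C(E) = (E**2 + E*E) - 589 = (E**2 + E**2) - 589 = 2*E**2 - 589 = -589 + 2*E**2)
C(x) - U = (-589 + 2*649**2) - 1*(-488471) = (-589 + 2*421201) + 488471 = (-589 + 842402) + 488471 = 841813 + 488471 = 1330284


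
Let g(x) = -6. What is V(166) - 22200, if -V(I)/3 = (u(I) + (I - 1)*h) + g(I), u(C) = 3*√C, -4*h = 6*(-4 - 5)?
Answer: -57729/2 - 9*√166 ≈ -28980.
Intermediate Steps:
h = 27/2 (h = -3*(-4 - 5)/2 = -3*(-9)/2 = -¼*(-54) = 27/2 ≈ 13.500)
V(I) = 117/2 - 9*√I - 81*I/2 (V(I) = -3*((3*√I + (I - 1)*(27/2)) - 6) = -3*((3*√I + (-1 + I)*(27/2)) - 6) = -3*((3*√I + (-27/2 + 27*I/2)) - 6) = -3*((-27/2 + 3*√I + 27*I/2) - 6) = -3*(-39/2 + 3*√I + 27*I/2) = 117/2 - 9*√I - 81*I/2)
V(166) - 22200 = (117/2 - 9*√166 - 81/2*166) - 22200 = (117/2 - 9*√166 - 6723) - 22200 = (-13329/2 - 9*√166) - 22200 = -57729/2 - 9*√166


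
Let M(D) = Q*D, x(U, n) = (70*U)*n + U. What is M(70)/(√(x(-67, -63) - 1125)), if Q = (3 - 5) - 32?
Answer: -1190*√294278/147139 ≈ -4.3873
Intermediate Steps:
x(U, n) = U + 70*U*n (x(U, n) = 70*U*n + U = U + 70*U*n)
Q = -34 (Q = -2 - 32 = -34)
M(D) = -34*D
M(70)/(√(x(-67, -63) - 1125)) = (-34*70)/(√(-67*(1 + 70*(-63)) - 1125)) = -2380/√(-67*(1 - 4410) - 1125) = -2380/√(-67*(-4409) - 1125) = -2380/√(295403 - 1125) = -2380*√294278/294278 = -1190*√294278/147139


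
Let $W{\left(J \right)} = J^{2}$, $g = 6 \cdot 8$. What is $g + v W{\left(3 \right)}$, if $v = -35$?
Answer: $-267$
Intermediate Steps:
$g = 48$
$g + v W{\left(3 \right)} = 48 - 35 \cdot 3^{2} = 48 - 315 = -267$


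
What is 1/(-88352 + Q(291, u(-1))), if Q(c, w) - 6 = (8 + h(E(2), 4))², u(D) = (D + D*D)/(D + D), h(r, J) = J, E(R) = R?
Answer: -1/88202 ≈ -1.1338e-5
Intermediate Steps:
u(D) = (D + D²)/(2*D) (u(D) = (D + D²)/((2*D)) = (D + D²)*(1/(2*D)) = (D + D²)/(2*D))
Q(c, w) = 150 (Q(c, w) = 6 + (8 + 4)² = 6 + 12² = 6 + 144 = 150)
1/(-88352 + Q(291, u(-1))) = 1/(-88352 + 150) = 1/(-88202) = -1/88202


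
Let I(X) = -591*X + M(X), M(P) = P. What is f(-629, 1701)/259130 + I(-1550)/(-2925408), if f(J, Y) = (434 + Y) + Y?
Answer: -910292419/3056697480 ≈ -0.29780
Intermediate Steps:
f(J, Y) = 434 + 2*Y
I(X) = -590*X (I(X) = -591*X + X = -590*X)
f(-629, 1701)/259130 + I(-1550)/(-2925408) = (434 + 2*1701)/259130 - 590*(-1550)/(-2925408) = (434 + 3402)*(1/259130) + 914500*(-1/2925408) = 3836*(1/259130) - 7375/23592 = 1918/129565 - 7375/23592 = -910292419/3056697480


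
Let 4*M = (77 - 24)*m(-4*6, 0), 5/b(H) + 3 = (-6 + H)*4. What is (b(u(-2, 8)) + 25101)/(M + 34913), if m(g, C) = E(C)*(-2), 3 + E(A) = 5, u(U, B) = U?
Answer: 87853/122010 ≈ 0.72005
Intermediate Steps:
E(A) = 2 (E(A) = -3 + 5 = 2)
m(g, C) = -4 (m(g, C) = 2*(-2) = -4)
b(H) = 5/(-27 + 4*H) (b(H) = 5/(-3 + (-6 + H)*4) = 5/(-3 + (-24 + 4*H)) = 5/(-27 + 4*H))
M = -53 (M = ((77 - 24)*(-4))/4 = (53*(-4))/4 = (¼)*(-212) = -53)
(b(u(-2, 8)) + 25101)/(M + 34913) = (5/(-27 + 4*(-2)) + 25101)/(-53 + 34913) = (5/(-27 - 8) + 25101)/34860 = (5/(-35) + 25101)*(1/34860) = (5*(-1/35) + 25101)*(1/34860) = (-⅐ + 25101)*(1/34860) = (175706/7)*(1/34860) = 87853/122010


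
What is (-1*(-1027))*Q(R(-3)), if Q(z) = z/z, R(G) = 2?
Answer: 1027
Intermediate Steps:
Q(z) = 1
(-1*(-1027))*Q(R(-3)) = -1*(-1027)*1 = 1027*1 = 1027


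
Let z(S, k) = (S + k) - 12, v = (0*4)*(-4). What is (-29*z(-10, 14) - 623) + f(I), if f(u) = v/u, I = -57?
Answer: -391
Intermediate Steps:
v = 0 (v = 0*(-4) = 0)
z(S, k) = -12 + S + k
f(u) = 0 (f(u) = 0/u = 0)
(-29*z(-10, 14) - 623) + f(I) = (-29*(-12 - 10 + 14) - 623) + 0 = (-29*(-8) - 623) + 0 = (232 - 623) + 0 = -391 + 0 = -391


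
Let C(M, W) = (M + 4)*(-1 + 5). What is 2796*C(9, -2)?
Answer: 145392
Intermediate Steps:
C(M, W) = 16 + 4*M (C(M, W) = (4 + M)*4 = 16 + 4*M)
2796*C(9, -2) = 2796*(16 + 4*9) = 2796*(16 + 36) = 2796*52 = 145392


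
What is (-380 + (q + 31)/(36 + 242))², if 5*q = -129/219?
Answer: 371474123984896/2574040225 ≈ 1.4432e+5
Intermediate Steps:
q = -43/365 (q = (-129/219)/5 = (-129*1/219)/5 = (⅕)*(-43/73) = -43/365 ≈ -0.11781)
(-380 + (q + 31)/(36 + 242))² = (-380 + (-43/365 + 31)/(36 + 242))² = (-380 + (11272/365)/278)² = (-380 + (11272/365)*(1/278))² = (-380 + 5636/50735)² = (-19273664/50735)² = 371474123984896/2574040225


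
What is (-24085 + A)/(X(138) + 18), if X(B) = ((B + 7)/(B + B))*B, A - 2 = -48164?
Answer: -144494/181 ≈ -798.31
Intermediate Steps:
A = -48162 (A = 2 - 48164 = -48162)
X(B) = 7/2 + B/2 (X(B) = ((7 + B)/((2*B)))*B = ((7 + B)*(1/(2*B)))*B = ((7 + B)/(2*B))*B = 7/2 + B/2)
(-24085 + A)/(X(138) + 18) = (-24085 - 48162)/((7/2 + (1/2)*138) + 18) = -72247/((7/2 + 69) + 18) = -72247/(145/2 + 18) = -72247/181/2 = -72247*2/181 = -144494/181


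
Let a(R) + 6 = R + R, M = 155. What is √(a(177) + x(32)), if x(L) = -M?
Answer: √193 ≈ 13.892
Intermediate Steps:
x(L) = -155 (x(L) = -1*155 = -155)
a(R) = -6 + 2*R (a(R) = -6 + (R + R) = -6 + 2*R)
√(a(177) + x(32)) = √((-6 + 2*177) - 155) = √((-6 + 354) - 155) = √(348 - 155) = √193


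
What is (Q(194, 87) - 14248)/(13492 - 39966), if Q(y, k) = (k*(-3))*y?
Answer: 32441/13237 ≈ 2.4508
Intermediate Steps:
Q(y, k) = -3*k*y (Q(y, k) = (-3*k)*y = -3*k*y)
(Q(194, 87) - 14248)/(13492 - 39966) = (-3*87*194 - 14248)/(13492 - 39966) = (-50634 - 14248)/(-26474) = -64882*(-1/26474) = 32441/13237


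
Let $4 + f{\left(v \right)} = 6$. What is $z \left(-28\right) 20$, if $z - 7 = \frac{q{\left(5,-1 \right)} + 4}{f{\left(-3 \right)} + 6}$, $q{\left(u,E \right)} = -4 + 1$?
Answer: $-3990$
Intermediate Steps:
$f{\left(v \right)} = 2$ ($f{\left(v \right)} = -4 + 6 = 2$)
$q{\left(u,E \right)} = -3$
$z = \frac{57}{8}$ ($z = 7 + \frac{-3 + 4}{2 + 6} = 7 + \frac{1}{8} \cdot 1 = 7 + \frac{1}{8} = \frac{57}{8} \approx 7.125$)
$z \left(-28\right) 20 = \frac{57}{8} \left(-28\right) 20 = \left(- \frac{399}{2}\right) 20 = -3990$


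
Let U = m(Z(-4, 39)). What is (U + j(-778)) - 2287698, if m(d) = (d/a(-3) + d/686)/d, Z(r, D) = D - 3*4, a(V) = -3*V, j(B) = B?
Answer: -14129050129/6174 ≈ -2.2885e+6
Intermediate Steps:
Z(r, D) = -12 + D (Z(r, D) = D - 12 = -12 + D)
m(d) = 695/6174 (m(d) = (d/((-3*(-3))) + d/686)/d = (d/9 + d*(1/686))/d = (d*(⅑) + d/686)/d = (d/9 + d/686)/d = (695*d/6174)/d = 695/6174)
U = 695/6174 ≈ 0.11257
(U + j(-778)) - 2287698 = (695/6174 - 778) - 2287698 = -4802677/6174 - 2287698 = -14129050129/6174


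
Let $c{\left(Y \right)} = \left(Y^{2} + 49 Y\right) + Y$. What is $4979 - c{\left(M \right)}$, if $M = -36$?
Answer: $5483$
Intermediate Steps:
$c{\left(Y \right)} = Y^{2} + 50 Y$
$4979 - c{\left(M \right)} = 4979 - - 36 \left(50 - 36\right) = 4979 - \left(-36\right) 14 = 4979 - -504 = 4979 + 504 = 5483$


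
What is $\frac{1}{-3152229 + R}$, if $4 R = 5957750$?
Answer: $- \frac{2}{3325583} \approx -6.014 \cdot 10^{-7}$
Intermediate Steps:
$R = \frac{2978875}{2}$ ($R = \frac{1}{4} \cdot 5957750 = \frac{2978875}{2} \approx 1.4894 \cdot 10^{6}$)
$\frac{1}{-3152229 + R} = \frac{1}{-3152229 + \frac{2978875}{2}} = \frac{1}{- \frac{3325583}{2}} = - \frac{2}{3325583}$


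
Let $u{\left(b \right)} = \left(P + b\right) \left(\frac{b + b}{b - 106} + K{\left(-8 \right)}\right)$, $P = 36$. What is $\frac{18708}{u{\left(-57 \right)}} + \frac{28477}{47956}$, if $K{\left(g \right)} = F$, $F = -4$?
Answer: $\frac{24426491895}{90301148} \approx 270.5$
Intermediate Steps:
$K{\left(g \right)} = -4$
$u{\left(b \right)} = \left(-4 + \frac{2 b}{-106 + b}\right) \left(36 + b\right)$ ($u{\left(b \right)} = \left(36 + b\right) \left(\frac{b + b}{b - 106} - 4\right) = \left(36 + b\right) \left(\frac{2 b}{-106 + b} - 4\right) = \left(36 + b\right) \left(-4 + \frac{2 b}{-106 + b}\right) = \left(-4 + \frac{2 b}{-106 + b}\right) \left(36 + b\right)$)
$\frac{18708}{u{\left(-57 \right)}} + \frac{28477}{47956} = \frac{18708}{2 \frac{1}{-106 - 57} \left(7632 - \left(-57\right)^{2} + 176 \left(-57\right)\right)} + \frac{28477}{47956} = \frac{18708}{2 \frac{1}{-163} \left(7632 - 3249 - 10032\right)} + 28477 \cdot \frac{1}{47956} = \frac{18708}{2 \left(- \frac{1}{163}\right) \left(7632 - 3249 - 10032\right)} + \frac{28477}{47956} = \frac{18708}{2 \left(- \frac{1}{163}\right) \left(-5649\right)} + \frac{28477}{47956} = \frac{18708}{\frac{11298}{163}} + \frac{28477}{47956} = 18708 \cdot \frac{163}{11298} + \frac{28477}{47956} = \frac{508234}{1883} + \frac{28477}{47956} = \frac{24426491895}{90301148}$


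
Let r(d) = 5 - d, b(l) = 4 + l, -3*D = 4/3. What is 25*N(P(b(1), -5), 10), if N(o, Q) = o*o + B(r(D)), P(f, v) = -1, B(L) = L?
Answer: 1450/9 ≈ 161.11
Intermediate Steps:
D = -4/9 (D = -4/(3*3) = -⅓*4/3 = -4/9 ≈ -0.44444)
N(o, Q) = 49/9 + o² (N(o, Q) = o*o + (5 - 1*(-4/9)) = o² + (5 + 4/9) = o² + 49/9 = 49/9 + o²)
25*N(P(b(1), -5), 10) = 25*(49/9 + (-1)²) = 25*(49/9 + 1) = 25*(58/9) = 1450/9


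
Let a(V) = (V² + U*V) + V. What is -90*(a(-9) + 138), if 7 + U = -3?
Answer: -27000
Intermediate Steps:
U = -10 (U = -7 - 3 = -10)
a(V) = V² - 9*V (a(V) = (V² - 10*V) + V = V² - 9*V)
-90*(a(-9) + 138) = -90*(-9*(-9 - 9) + 138) = -90*(-9*(-18) + 138) = -90*(162 + 138) = -90*300 = -27000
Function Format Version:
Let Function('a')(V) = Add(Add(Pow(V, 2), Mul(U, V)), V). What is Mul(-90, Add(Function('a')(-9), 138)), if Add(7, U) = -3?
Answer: -27000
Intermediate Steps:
U = -10 (U = Add(-7, -3) = -10)
Function('a')(V) = Add(Pow(V, 2), Mul(-9, V)) (Function('a')(V) = Add(Add(Pow(V, 2), Mul(-10, V)), V) = Add(Pow(V, 2), Mul(-9, V)))
Mul(-90, Add(Function('a')(-9), 138)) = Mul(-90, Add(Mul(-9, Add(-9, -9)), 138)) = Mul(-90, Add(Mul(-9, -18), 138)) = Mul(-90, Add(162, 138)) = Mul(-90, 300) = -27000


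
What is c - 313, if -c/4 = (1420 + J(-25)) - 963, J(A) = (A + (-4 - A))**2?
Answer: -2205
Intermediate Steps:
J(A) = 16 (J(A) = (-4)**2 = 16)
c = -1892 (c = -4*((1420 + 16) - 963) = -4*(1436 - 963) = -4*473 = -1892)
c - 313 = -1892 - 313 = -2205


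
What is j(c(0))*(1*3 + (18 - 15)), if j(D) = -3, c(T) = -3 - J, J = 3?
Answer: -18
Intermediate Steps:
c(T) = -6 (c(T) = -3 - 1*3 = -3 - 3 = -6)
j(c(0))*(1*3 + (18 - 15)) = -3*(1*3 + (18 - 15)) = -3*(3 + 3) = -3*6 = -18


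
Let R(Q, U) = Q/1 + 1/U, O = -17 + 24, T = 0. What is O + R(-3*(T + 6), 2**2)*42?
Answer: -1477/2 ≈ -738.50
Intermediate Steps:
O = 7
R(Q, U) = Q + 1/U (R(Q, U) = Q*1 + 1/U = Q + 1/U)
O + R(-3*(T + 6), 2**2)*42 = 7 + (-3*(0 + 6) + 1/(2**2))*42 = 7 + (-3*6 + 1/4)*42 = 7 + (-18 + 1/4)*42 = 7 - 71/4*42 = 7 - 1491/2 = -1477/2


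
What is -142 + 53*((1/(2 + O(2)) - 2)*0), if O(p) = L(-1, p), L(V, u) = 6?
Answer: -142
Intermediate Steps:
O(p) = 6
-142 + 53*((1/(2 + O(2)) - 2)*0) = -142 + 53*((1/(2 + 6) - 2)*0) = -142 + 53*((1/8 - 2)*0) = -142 + 53*(-15/8*0) = -142 + 53*0 = -142 + 0 = -142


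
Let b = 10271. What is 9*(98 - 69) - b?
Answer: -10010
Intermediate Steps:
9*(98 - 69) - b = 9*(98 - 69) - 1*10271 = 9*29 - 10271 = 261 - 10271 = -10010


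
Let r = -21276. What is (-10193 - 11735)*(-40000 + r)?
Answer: 1343660128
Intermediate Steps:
(-10193 - 11735)*(-40000 + r) = (-10193 - 11735)*(-40000 - 21276) = -21928*(-61276) = 1343660128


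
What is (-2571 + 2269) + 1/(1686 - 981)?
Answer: -212909/705 ≈ -302.00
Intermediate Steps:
(-2571 + 2269) + 1/(1686 - 981) = -302 + 1/705 = -212909/705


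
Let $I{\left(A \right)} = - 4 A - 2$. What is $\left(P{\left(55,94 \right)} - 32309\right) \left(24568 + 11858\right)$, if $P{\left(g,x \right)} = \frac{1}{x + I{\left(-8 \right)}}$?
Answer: $- \frac{72967015095}{62} \approx -1.1769 \cdot 10^{9}$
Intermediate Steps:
$I{\left(A \right)} = -2 - 4 A$
$P{\left(g,x \right)} = \frac{1}{30 + x}$ ($P{\left(g,x \right)} = \frac{1}{x - -30} = \frac{1}{x + \left(-2 + 32\right)} = \frac{1}{x + 30} = \frac{1}{30 + x}$)
$\left(P{\left(55,94 \right)} - 32309\right) \left(24568 + 11858\right) = \left(\frac{1}{30 + 94} - 32309\right) \left(24568 + 11858\right) = \left(\frac{1}{124} - 32309\right) 36426 = \left(- \frac{4006315}{124}\right) 36426 = - \frac{72967015095}{62}$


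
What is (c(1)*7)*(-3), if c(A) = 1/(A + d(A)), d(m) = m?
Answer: -21/2 ≈ -10.500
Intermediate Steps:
c(A) = 1/(2*A) (c(A) = 1/(A + A) = 1/(2*A))
(c(1)*7)*(-3) = (((½)/1)*7)*(-3) = (((½)*1)*7)*(-3) = ((½)*7)*(-3) = (7/2)*(-3) = -21/2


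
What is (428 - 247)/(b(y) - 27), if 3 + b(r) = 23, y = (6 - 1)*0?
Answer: -181/7 ≈ -25.857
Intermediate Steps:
y = 0 (y = 5*0 = 0)
b(r) = 20 (b(r) = -3 + 23 = 20)
(428 - 247)/(b(y) - 27) = (428 - 247)/(20 - 27) = 181/(-7) = 181*(-⅐) = -181/7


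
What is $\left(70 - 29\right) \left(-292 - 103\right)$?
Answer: $-16195$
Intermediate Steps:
$\left(70 - 29\right) \left(-292 - 103\right) = 41 \left(-292 - 103\right) = 41 \left(-395\right) = -16195$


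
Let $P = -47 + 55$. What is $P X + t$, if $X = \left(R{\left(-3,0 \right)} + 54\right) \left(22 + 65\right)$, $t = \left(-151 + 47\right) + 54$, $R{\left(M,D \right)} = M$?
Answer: $35446$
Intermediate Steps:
$t = -50$ ($t = -104 + 54 = -50$)
$X = 4437$ ($X = \left(-3 + 54\right) \left(22 + 65\right) = 51 \cdot 87 = 4437$)
$P = 8$
$P X + t = 8 \cdot 4437 - 50 = 35496 - 50 = 35446$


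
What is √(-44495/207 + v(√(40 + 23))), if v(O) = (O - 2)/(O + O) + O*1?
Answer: √(-200116882 + 2755032*√7)/966 ≈ 14.375*I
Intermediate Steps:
v(O) = O + (-2 + O)/(2*O) (v(O) = (-2 + O)/((2*O)) + O = (-2 + O)*(1/(2*O)) + O = (-2 + O)/(2*O) + O = O + (-2 + O)/(2*O))
√(-44495/207 + v(√(40 + 23))) = √(-44495/207 + (½ + √(40 + 23) - 1/(√(40 + 23)))) = √(-44495*1/207 + (½ + √63 - 1/(√63))) = √(-44495/207 + (½ + 3*√7 - 1/(3*√7))) = √(-44495/207 + (½ + 3*√7 - √7/21)) = √(-44495/207 + (½ + 62*√7/21)) = √(-88783/414 + 62*√7/21)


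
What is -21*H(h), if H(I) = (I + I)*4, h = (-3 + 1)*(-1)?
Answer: -336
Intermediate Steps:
h = 2 (h = -2*(-1) = 2)
H(I) = 8*I (H(I) = (2*I)*4 = 8*I)
-21*H(h) = -168*2 = -21*16 = -336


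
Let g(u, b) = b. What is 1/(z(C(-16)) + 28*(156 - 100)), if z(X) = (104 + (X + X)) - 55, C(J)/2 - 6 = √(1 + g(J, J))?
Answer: 547/897707 - 4*I*√15/2693121 ≈ 0.00060933 - 5.7524e-6*I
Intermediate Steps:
C(J) = 12 + 2*√(1 + J)
z(X) = 49 + 2*X (z(X) = (104 + 2*X) - 55 = 49 + 2*X)
1/(z(C(-16)) + 28*(156 - 100)) = 1/((49 + 2*(12 + 2*√(1 - 16))) + 28*(156 - 100)) = 1/((49 + 2*(12 + 2*√(-15))) + 28*56) = 1/((49 + 2*(12 + 2*(I*√15))) + 1568) = 1/((49 + 2*(12 + 2*I*√15)) + 1568) = 1/((49 + (24 + 4*I*√15)) + 1568) = 1/((73 + 4*I*√15) + 1568) = 1/(1641 + 4*I*√15)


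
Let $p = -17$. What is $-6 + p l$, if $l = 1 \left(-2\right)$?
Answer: $28$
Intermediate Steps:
$l = -2$
$-6 + p l = -6 - -34 = -6 + 34 = 28$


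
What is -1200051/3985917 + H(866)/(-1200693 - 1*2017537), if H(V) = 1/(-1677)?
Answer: -166067725476187/551586699677130 ≈ -0.30107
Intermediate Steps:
H(V) = -1/1677
-1200051/3985917 + H(866)/(-1200693 - 1*2017537) = -1200051/3985917 - 1/(1677*(-1200693 - 1*2017537)) = -1200051*1/3985917 - 1/(1677*(-1200693 - 2017537)) = -400017/1328639 - 1/1677/(-3218230) = -400017/1328639 - 1/1677*(-1/3218230) = -400017/1328639 + 1/5396971710 = -166067725476187/551586699677130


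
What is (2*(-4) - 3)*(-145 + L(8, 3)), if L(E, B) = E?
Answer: 1507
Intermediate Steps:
(2*(-4) - 3)*(-145 + L(8, 3)) = (2*(-4) - 3)*(-145 + 8) = (-8 - 3)*(-137) = -11*(-137) = 1507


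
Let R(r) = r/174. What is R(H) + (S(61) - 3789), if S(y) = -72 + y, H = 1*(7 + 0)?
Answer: -661193/174 ≈ -3800.0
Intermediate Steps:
H = 7 (H = 1*7 = 7)
R(r) = r/174 (R(r) = r*(1/174) = r/174)
R(H) + (S(61) - 3789) = (1/174)*7 + ((-72 + 61) - 3789) = 7/174 + (-11 - 3789) = 7/174 - 3800 = -661193/174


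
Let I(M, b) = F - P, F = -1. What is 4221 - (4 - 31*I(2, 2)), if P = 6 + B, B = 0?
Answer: 4000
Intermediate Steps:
P = 6 (P = 6 + 0 = 6)
I(M, b) = -7 (I(M, b) = -1 - 1*6 = -1 - 6 = -7)
4221 - (4 - 31*I(2, 2)) = 4221 - (4 - 31*(-7)) = 4221 - (4 + 217) = 4221 - 1*221 = 4221 - 221 = 4000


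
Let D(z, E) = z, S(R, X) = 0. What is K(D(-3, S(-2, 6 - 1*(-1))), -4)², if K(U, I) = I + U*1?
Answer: 49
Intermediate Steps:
K(U, I) = I + U
K(D(-3, S(-2, 6 - 1*(-1))), -4)² = (-4 - 3)² = (-7)² = 49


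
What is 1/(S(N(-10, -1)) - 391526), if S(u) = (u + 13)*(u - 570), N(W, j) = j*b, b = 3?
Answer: -1/397256 ≈ -2.5173e-6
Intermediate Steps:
N(W, j) = 3*j (N(W, j) = j*3 = 3*j)
S(u) = (-570 + u)*(13 + u) (S(u) = (13 + u)*(-570 + u) = (-570 + u)*(13 + u))
1/(S(N(-10, -1)) - 391526) = 1/((-7410 + (3*(-1))² - 1671*(-1)) - 391526) = 1/((-7410 + (-3)² - 557*(-3)) - 391526) = 1/((-7410 + 9 + 1671) - 391526) = 1/(-5730 - 391526) = 1/(-397256) = -1/397256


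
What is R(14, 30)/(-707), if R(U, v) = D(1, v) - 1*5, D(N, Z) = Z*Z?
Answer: -895/707 ≈ -1.2659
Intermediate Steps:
D(N, Z) = Z²
R(U, v) = -5 + v² (R(U, v) = v² - 1*5 = v² - 5 = -5 + v²)
R(14, 30)/(-707) = (-5 + 30²)/(-707) = (-5 + 900)*(-1/707) = 895*(-1/707) = -895/707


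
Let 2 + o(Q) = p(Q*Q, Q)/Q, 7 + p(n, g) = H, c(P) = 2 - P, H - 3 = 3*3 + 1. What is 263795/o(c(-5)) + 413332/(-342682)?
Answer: -316393946993/1370728 ≈ -2.3082e+5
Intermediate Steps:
H = 13 (H = 3 + (3*3 + 1) = 3 + (9 + 1) = 3 + 10 = 13)
p(n, g) = 6 (p(n, g) = -7 + 13 = 6)
o(Q) = -2 + 6/Q
263795/o(c(-5)) + 413332/(-342682) = 263795/(-2 + 6/(2 - 1*(-5))) + 413332/(-342682) = 263795/(-2 + 6/(2 + 5)) + 413332*(-1/342682) = 263795/(-2 + 6/7) - 206666/171341 = 263795/(-8/7) - 206666/171341 = 263795*(-7/8) - 206666/171341 = -1846565/8 - 206666/171341 = -316393946993/1370728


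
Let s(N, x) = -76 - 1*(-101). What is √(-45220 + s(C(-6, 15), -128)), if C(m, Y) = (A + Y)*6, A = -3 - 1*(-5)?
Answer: I*√45195 ≈ 212.59*I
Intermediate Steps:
A = 2 (A = -3 + 5 = 2)
C(m, Y) = 12 + 6*Y (C(m, Y) = (2 + Y)*6 = 12 + 6*Y)
s(N, x) = 25 (s(N, x) = -76 + 101 = 25)
√(-45220 + s(C(-6, 15), -128)) = √(-45220 + 25) = √(-45195) = I*√45195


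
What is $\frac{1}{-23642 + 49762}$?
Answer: $\frac{1}{26120} \approx 3.8285 \cdot 10^{-5}$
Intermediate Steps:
$\frac{1}{-23642 + 49762} = \frac{1}{26120}$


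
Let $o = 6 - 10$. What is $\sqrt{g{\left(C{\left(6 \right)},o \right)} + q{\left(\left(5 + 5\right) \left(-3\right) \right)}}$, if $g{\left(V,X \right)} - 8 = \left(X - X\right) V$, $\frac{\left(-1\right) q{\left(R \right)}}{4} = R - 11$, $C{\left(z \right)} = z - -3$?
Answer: $2 \sqrt{43} \approx 13.115$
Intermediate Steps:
$C{\left(z \right)} = 3 + z$ ($C{\left(z \right)} = z + 3 = 3 + z$)
$o = -4$ ($o = 6 - 10 = -4$)
$q{\left(R \right)} = 44 - 4 R$ ($q{\left(R \right)} = - 4 \left(R - 11\right) = - 4 \left(-11 + R\right) = 44 - 4 R$)
$g{\left(V,X \right)} = 8$ ($g{\left(V,X \right)} = 8 + \left(X - X\right) V = 8 + 0 V = 8 + 0 = 8$)
$\sqrt{g{\left(C{\left(6 \right)},o \right)} + q{\left(\left(5 + 5\right) \left(-3\right) \right)}} = \sqrt{8 - \left(-44 + 4 \left(5 + 5\right) \left(-3\right)\right)} = \sqrt{8 - \left(-44 + 4 \cdot 10 \left(-3\right)\right)} = \sqrt{8 + \left(44 - -120\right)} = \sqrt{8 + \left(44 + 120\right)} = \sqrt{8 + 164} = \sqrt{172} = 2 \sqrt{43}$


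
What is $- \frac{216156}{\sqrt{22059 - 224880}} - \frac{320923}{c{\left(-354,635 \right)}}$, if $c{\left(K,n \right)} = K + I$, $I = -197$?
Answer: $\frac{320923}{551} + \frac{72052 i \sqrt{202821}}{67607} \approx 582.44 + 479.97 i$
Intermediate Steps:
$c{\left(K,n \right)} = -197 + K$ ($c{\left(K,n \right)} = K - 197 = -197 + K$)
$- \frac{216156}{\sqrt{22059 - 224880}} - \frac{320923}{c{\left(-354,635 \right)}} = - \frac{216156}{\sqrt{22059 - 224880}} - \frac{320923}{-197 - 354} = - \frac{216156}{\sqrt{-202821}} - \frac{320923}{-551} = - \frac{216156}{i \sqrt{202821}} - - \frac{320923}{551} = - 216156 \left(- \frac{i \sqrt{202821}}{202821}\right) + \frac{320923}{551} = \frac{72052 i \sqrt{202821}}{67607} + \frac{320923}{551} = \frac{320923}{551} + \frac{72052 i \sqrt{202821}}{67607}$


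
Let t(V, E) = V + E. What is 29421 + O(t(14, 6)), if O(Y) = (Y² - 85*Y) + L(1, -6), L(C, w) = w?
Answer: 28115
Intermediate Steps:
t(V, E) = E + V
O(Y) = -6 + Y² - 85*Y (O(Y) = (Y² - 85*Y) - 6 = -6 + Y² - 85*Y)
29421 + O(t(14, 6)) = 29421 + (-6 + (6 + 14)² - 85*(6 + 14)) = 29421 + (-6 + 20² - 85*20) = 29421 + (-6 + 400 - 1700) = 29421 - 1306 = 28115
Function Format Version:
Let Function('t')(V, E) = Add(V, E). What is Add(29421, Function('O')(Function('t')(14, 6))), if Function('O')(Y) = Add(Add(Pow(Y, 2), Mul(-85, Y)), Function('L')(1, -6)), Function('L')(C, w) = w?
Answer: 28115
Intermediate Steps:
Function('t')(V, E) = Add(E, V)
Function('O')(Y) = Add(-6, Pow(Y, 2), Mul(-85, Y)) (Function('O')(Y) = Add(Add(Pow(Y, 2), Mul(-85, Y)), -6) = Add(-6, Pow(Y, 2), Mul(-85, Y)))
Add(29421, Function('O')(Function('t')(14, 6))) = Add(29421, Add(-6, Pow(Add(6, 14), 2), Mul(-85, Add(6, 14)))) = Add(29421, Add(-6, Pow(20, 2), Mul(-85, 20))) = Add(29421, Add(-6, 400, -1700)) = Add(29421, -1306) = 28115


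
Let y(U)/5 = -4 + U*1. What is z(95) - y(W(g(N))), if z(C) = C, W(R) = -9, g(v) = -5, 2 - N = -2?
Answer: 160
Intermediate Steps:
N = 4 (N = 2 - 1*(-2) = 2 + 2 = 4)
y(U) = -20 + 5*U (y(U) = 5*(-4 + U*1) = 5*(-4 + U) = -20 + 5*U)
z(95) - y(W(g(N))) = 95 - (-20 + 5*(-9)) = 95 - (-20 - 45) = 95 - 1*(-65) = 95 + 65 = 160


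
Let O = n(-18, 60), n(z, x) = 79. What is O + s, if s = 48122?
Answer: 48201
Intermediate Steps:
O = 79
O + s = 79 + 48122 = 48201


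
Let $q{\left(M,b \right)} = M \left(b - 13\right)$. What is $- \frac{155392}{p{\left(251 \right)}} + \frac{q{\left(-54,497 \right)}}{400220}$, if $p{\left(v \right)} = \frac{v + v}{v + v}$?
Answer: $- \frac{15547753094}{100055} \approx -1.5539 \cdot 10^{5}$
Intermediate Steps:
$q{\left(M,b \right)} = M \left(-13 + b\right)$
$p{\left(v \right)} = 1$ ($p{\left(v \right)} = \frac{2 v}{2 v} = 2 v \frac{1}{2 v} = 1$)
$- \frac{155392}{p{\left(251 \right)}} + \frac{q{\left(-54,497 \right)}}{400220} = - \frac{155392}{1} + \frac{\left(-54\right) \left(-13 + 497\right)}{400220} = \left(-155392\right) 1 + \left(-54\right) 484 \cdot \frac{1}{400220} = -155392 - \frac{6534}{100055} = - \frac{15547753094}{100055}$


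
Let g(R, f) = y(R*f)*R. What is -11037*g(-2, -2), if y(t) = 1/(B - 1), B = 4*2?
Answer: 22074/7 ≈ 3153.4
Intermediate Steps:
B = 8
y(t) = ⅐ (y(t) = 1/(8 - 1) = 1/7 = ⅐)
g(R, f) = R/7
-11037*g(-2, -2) = -11037*(-2)/7 = -11037*(-2/7) = 22074/7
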